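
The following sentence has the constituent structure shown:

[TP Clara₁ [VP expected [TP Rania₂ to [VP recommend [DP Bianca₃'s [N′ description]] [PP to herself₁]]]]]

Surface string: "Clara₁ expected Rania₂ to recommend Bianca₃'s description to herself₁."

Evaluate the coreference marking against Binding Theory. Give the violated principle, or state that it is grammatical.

The two coindexed NPs are *Clara₁* and *herself₁*.
*herself₁* is an anaphor. Principle A requires it to be bound within its binding domain — the embedded TP, whose subject is Rania₂.
Within that domain it is c-commanded by *Rania₂*, which does not share its index.
*Clara₁* does c-command the anaphor, but from outside its binding domain.
The anaphor is unbound in its domain → Principle A violation.

Principle A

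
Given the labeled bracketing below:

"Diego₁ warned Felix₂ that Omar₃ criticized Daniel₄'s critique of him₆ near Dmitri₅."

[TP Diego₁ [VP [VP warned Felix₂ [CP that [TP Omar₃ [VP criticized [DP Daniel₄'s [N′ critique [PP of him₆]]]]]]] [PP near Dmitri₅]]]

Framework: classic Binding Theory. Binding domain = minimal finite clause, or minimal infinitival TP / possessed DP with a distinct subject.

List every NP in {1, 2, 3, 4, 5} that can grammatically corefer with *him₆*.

*him* is a pronoun, so Principle B applies: it must be free in its binding domain.
Binding domain of *him₆*: the possessed DP, whose subject is Daniel₄.
*Diego₁* c-commands the pronoun but from outside its binding domain, and is not c-commanded by it → coindexation permitted.
*Felix₂* c-commands the pronoun but from outside its binding domain, and is not c-commanded by it → coindexation permitted.
*Omar₃* c-commands the pronoun but from outside its binding domain, and is not c-commanded by it → coindexation permitted.
*Daniel₄* c-commands the pronoun within its binding domain → coindexation would violate Principle B.
*Dmitri₅* and the pronoun do not c-command one another → neither Principle B nor Principle C is at stake; coindexation permitted.

{1, 2, 3, 5}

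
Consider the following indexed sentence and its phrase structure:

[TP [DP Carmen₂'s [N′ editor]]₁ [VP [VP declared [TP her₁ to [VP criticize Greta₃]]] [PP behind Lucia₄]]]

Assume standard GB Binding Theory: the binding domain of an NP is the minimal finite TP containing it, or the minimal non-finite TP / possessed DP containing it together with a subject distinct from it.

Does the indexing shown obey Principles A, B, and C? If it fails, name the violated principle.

The two coindexed NPs are *[Carmen₂'s editor]₁* and *her₁*.
*her₁* is a pronoun. Its binding domain is the matrix TP, whose subject is [Carmen₂'s editor]₁.
*[Carmen₂'s editor]₁* c-commands it within that domain and carries the same index.
The pronoun is locally bound → Principle B violation.

Principle B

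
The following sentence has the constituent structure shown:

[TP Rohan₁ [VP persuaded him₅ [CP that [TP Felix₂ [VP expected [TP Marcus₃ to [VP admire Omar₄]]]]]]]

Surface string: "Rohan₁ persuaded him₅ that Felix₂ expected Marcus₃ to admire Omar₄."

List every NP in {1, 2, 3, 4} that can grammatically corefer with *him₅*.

none

*him* is a pronoun, so Principle B applies: it must be free in its binding domain.
Binding domain of *him₅*: the matrix TP, whose subject is Rohan₁.
*Rohan₁* c-commands the pronoun within its binding domain → coindexation would violate Principle B.
*Felix₂*: the pronoun c-commands this R-expression → coindexation would violate Principle C on *Felix₂*.
*Marcus₃*: the pronoun c-commands this R-expression → coindexation would violate Principle C on *Marcus₃*.
*Omar₄*: the pronoun c-commands this R-expression → coindexation would violate Principle C on *Omar₄*.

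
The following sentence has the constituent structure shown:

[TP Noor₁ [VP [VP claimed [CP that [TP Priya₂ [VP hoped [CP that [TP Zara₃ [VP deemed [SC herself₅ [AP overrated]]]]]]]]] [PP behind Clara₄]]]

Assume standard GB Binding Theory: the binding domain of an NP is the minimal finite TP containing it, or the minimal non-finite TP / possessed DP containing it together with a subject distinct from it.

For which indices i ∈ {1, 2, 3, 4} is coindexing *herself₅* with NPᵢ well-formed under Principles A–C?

{3}

*herself* is an anaphor, so Principle A applies: it must be bound in its binding domain.
Binding domain of *herself₅*: the embedded TP, whose subject is Zara₃.
*Noor₁* c-commands the anaphor but is outside its binding domain → cannot satisfy Principle A.
*Priya₂* c-commands the anaphor but is outside its binding domain → cannot satisfy Principle A.
*Zara₃* c-commands the anaphor within its binding domain → licit binder.
*Clara₄* does not c-command the anaphor → cannot bind it.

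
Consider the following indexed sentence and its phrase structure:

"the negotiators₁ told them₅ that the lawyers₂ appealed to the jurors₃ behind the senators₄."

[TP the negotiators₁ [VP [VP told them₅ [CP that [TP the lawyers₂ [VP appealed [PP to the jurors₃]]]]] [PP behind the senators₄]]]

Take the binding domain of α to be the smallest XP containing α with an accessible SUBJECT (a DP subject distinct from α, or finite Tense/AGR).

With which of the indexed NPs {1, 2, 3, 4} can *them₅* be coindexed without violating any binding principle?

*them* is a pronoun, so Principle B applies: it must be free in its binding domain.
Binding domain of *them₅*: the matrix TP, whose subject is the negotiators₁.
*the negotiators₁* c-commands the pronoun within its binding domain → coindexation would violate Principle B.
*the lawyers₂*: the pronoun c-commands this R-expression → coindexation would violate Principle C on *the lawyers₂*.
*the jurors₃*: the pronoun c-commands this R-expression → coindexation would violate Principle C on *the jurors₃*.
*the senators₄* and the pronoun do not c-command one another → neither Principle B nor Principle C is at stake; coindexation permitted.

{4}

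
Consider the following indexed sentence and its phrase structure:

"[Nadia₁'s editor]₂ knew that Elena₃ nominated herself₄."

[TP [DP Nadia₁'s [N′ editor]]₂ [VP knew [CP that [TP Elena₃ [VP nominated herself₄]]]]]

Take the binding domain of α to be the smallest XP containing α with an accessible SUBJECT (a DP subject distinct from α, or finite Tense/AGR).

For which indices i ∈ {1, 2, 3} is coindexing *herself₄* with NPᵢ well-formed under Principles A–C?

{3}

*herself* is an anaphor, so Principle A applies: it must be bound in its binding domain.
Binding domain of *herself₄*: the embedded TP, whose subject is Elena₃.
*Nadia₁* does not c-command the anaphor → cannot bind it.
*[Nadia₁'s editor]₂* c-commands the anaphor but is outside its binding domain → cannot satisfy Principle A.
*Elena₃* c-commands the anaphor within its binding domain → licit binder.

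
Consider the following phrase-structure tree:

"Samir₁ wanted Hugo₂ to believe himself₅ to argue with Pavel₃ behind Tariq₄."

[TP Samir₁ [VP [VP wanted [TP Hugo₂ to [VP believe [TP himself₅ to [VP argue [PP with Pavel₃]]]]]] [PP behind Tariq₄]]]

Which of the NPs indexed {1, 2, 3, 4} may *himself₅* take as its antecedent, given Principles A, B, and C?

{2}

*himself* is an anaphor, so Principle A applies: it must be bound in its binding domain.
Binding domain of *himself₅*: the embedded TP, whose subject is Hugo₂.
*Samir₁* c-commands the anaphor but is outside its binding domain → cannot satisfy Principle A.
*Hugo₂* c-commands the anaphor within its binding domain → licit binder.
*Pavel₃* does not c-command the anaphor → cannot bind it.
*Tariq₄* does not c-command the anaphor → cannot bind it.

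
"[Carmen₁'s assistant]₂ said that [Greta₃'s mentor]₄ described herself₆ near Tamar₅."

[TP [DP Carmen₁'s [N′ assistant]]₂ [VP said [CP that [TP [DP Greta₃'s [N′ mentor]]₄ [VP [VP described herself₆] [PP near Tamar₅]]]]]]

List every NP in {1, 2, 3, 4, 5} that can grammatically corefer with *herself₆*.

*herself* is an anaphor, so Principle A applies: it must be bound in its binding domain.
Binding domain of *herself₆*: the embedded TP, whose subject is [Greta₃'s mentor]₄.
*Carmen₁* does not c-command the anaphor → cannot bind it.
*[Carmen₁'s assistant]₂* c-commands the anaphor but is outside its binding domain → cannot satisfy Principle A.
*Greta₃* does not c-command the anaphor → cannot bind it.
*[Greta₃'s mentor]₄* c-commands the anaphor within its binding domain → licit binder.
*Tamar₅* does not c-command the anaphor → cannot bind it.

{4}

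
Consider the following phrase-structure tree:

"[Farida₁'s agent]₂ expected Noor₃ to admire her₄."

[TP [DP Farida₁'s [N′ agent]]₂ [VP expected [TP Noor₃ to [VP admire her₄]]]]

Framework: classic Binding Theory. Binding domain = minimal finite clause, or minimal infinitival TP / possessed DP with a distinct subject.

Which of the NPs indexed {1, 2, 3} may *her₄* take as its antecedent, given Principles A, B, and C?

{1, 2}

*her* is a pronoun, so Principle B applies: it must be free in its binding domain.
Binding domain of *her₄*: the embedded TP, whose subject is Noor₃.
*Farida₁* and the pronoun do not c-command one another → neither Principle B nor Principle C is at stake; coindexation permitted.
*[Farida₁'s agent]₂* c-commands the pronoun but from outside its binding domain, and is not c-commanded by it → coindexation permitted.
*Noor₃* c-commands the pronoun within its binding domain → coindexation would violate Principle B.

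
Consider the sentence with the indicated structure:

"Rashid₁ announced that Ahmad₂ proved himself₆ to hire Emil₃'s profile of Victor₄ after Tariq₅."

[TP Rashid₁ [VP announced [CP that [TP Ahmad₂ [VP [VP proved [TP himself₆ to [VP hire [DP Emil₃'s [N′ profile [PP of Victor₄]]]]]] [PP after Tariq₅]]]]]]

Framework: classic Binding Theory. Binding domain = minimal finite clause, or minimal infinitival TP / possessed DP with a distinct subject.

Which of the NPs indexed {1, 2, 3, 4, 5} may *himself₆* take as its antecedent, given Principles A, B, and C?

{2}

*himself* is an anaphor, so Principle A applies: it must be bound in its binding domain.
Binding domain of *himself₆*: the embedded TP, whose subject is Ahmad₂.
*Rashid₁* c-commands the anaphor but is outside its binding domain → cannot satisfy Principle A.
*Ahmad₂* c-commands the anaphor within its binding domain → licit binder.
*Emil₃* does not c-command the anaphor → cannot bind it.
*Victor₄* does not c-command the anaphor → cannot bind it.
*Tariq₅* does not c-command the anaphor → cannot bind it.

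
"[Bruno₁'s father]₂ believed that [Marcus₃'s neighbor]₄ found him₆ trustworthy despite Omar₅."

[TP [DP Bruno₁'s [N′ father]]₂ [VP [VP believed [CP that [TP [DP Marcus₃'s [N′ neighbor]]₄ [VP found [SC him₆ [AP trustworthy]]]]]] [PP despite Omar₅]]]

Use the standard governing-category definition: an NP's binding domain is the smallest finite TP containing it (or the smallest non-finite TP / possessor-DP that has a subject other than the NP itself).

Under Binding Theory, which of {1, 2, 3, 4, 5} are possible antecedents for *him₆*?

*him* is a pronoun, so Principle B applies: it must be free in its binding domain.
Binding domain of *him₆*: the embedded TP, whose subject is [Marcus₃'s neighbor]₄.
*Bruno₁* and the pronoun do not c-command one another → neither Principle B nor Principle C is at stake; coindexation permitted.
*[Bruno₁'s father]₂* c-commands the pronoun but from outside its binding domain, and is not c-commanded by it → coindexation permitted.
*Marcus₃* and the pronoun do not c-command one another → neither Principle B nor Principle C is at stake; coindexation permitted.
*[Marcus₃'s neighbor]₄* c-commands the pronoun within its binding domain → coindexation would violate Principle B.
*Omar₅* and the pronoun do not c-command one another → neither Principle B nor Principle C is at stake; coindexation permitted.

{1, 2, 3, 5}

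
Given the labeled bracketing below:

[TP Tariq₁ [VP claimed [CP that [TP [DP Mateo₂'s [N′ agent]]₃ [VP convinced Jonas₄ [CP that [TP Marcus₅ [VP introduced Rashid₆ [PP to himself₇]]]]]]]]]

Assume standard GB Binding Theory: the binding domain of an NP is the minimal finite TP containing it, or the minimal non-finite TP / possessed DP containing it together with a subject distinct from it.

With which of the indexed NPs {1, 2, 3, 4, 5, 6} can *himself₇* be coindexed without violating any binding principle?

*himself* is an anaphor, so Principle A applies: it must be bound in its binding domain.
Binding domain of *himself₇*: the embedded TP, whose subject is Marcus₅.
*Tariq₁* c-commands the anaphor but is outside its binding domain → cannot satisfy Principle A.
*Mateo₂* does not c-command the anaphor → cannot bind it.
*[Mateo₂'s agent]₃* c-commands the anaphor but is outside its binding domain → cannot satisfy Principle A.
*Jonas₄* c-commands the anaphor but is outside its binding domain → cannot satisfy Principle A.
*Marcus₅* c-commands the anaphor within its binding domain → licit binder.
*Rashid₆* c-commands the anaphor within its binding domain → licit binder.

{5, 6}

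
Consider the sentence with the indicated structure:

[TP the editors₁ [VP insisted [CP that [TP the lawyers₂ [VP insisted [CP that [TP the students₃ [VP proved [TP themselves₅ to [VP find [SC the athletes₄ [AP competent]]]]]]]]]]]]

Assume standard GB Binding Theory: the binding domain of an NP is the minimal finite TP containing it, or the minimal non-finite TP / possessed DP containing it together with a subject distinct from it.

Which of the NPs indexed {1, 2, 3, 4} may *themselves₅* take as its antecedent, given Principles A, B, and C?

{3}

*themselves* is an anaphor, so Principle A applies: it must be bound in its binding domain.
Binding domain of *themselves₅*: the embedded TP, whose subject is the students₃.
*the editors₁* c-commands the anaphor but is outside its binding domain → cannot satisfy Principle A.
*the lawyers₂* c-commands the anaphor but is outside its binding domain → cannot satisfy Principle A.
*the students₃* c-commands the anaphor within its binding domain → licit binder.
*the athletes₄* does not c-command the anaphor → cannot bind it.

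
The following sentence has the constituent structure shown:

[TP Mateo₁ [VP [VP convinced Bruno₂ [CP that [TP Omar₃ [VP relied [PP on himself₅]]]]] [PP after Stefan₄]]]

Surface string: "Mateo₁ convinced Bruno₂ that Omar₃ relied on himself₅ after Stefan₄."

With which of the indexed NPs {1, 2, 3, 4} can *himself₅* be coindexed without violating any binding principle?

*himself* is an anaphor, so Principle A applies: it must be bound in its binding domain.
Binding domain of *himself₅*: the embedded TP, whose subject is Omar₃.
*Mateo₁* c-commands the anaphor but is outside its binding domain → cannot satisfy Principle A.
*Bruno₂* c-commands the anaphor but is outside its binding domain → cannot satisfy Principle A.
*Omar₃* c-commands the anaphor within its binding domain → licit binder.
*Stefan₄* does not c-command the anaphor → cannot bind it.

{3}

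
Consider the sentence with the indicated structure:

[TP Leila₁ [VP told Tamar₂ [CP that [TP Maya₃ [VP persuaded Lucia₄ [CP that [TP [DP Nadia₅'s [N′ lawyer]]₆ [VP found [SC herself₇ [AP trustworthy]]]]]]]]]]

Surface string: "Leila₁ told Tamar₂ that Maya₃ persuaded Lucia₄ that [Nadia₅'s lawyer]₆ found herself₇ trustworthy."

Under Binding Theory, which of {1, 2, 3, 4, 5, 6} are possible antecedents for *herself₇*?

*herself* is an anaphor, so Principle A applies: it must be bound in its binding domain.
Binding domain of *herself₇*: the embedded TP, whose subject is [Nadia₅'s lawyer]₆.
*Leila₁* c-commands the anaphor but is outside its binding domain → cannot satisfy Principle A.
*Tamar₂* c-commands the anaphor but is outside its binding domain → cannot satisfy Principle A.
*Maya₃* c-commands the anaphor but is outside its binding domain → cannot satisfy Principle A.
*Lucia₄* c-commands the anaphor but is outside its binding domain → cannot satisfy Principle A.
*Nadia₅* does not c-command the anaphor → cannot bind it.
*[Nadia₅'s lawyer]₆* c-commands the anaphor within its binding domain → licit binder.

{6}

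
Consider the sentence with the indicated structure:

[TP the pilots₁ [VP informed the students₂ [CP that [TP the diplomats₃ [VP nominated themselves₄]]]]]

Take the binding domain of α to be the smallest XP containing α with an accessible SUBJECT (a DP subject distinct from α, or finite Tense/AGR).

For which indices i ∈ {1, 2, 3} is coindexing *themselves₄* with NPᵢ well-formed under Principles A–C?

{3}

*themselves* is an anaphor, so Principle A applies: it must be bound in its binding domain.
Binding domain of *themselves₄*: the embedded TP, whose subject is the diplomats₃.
*the pilots₁* c-commands the anaphor but is outside its binding domain → cannot satisfy Principle A.
*the students₂* c-commands the anaphor but is outside its binding domain → cannot satisfy Principle A.
*the diplomats₃* c-commands the anaphor within its binding domain → licit binder.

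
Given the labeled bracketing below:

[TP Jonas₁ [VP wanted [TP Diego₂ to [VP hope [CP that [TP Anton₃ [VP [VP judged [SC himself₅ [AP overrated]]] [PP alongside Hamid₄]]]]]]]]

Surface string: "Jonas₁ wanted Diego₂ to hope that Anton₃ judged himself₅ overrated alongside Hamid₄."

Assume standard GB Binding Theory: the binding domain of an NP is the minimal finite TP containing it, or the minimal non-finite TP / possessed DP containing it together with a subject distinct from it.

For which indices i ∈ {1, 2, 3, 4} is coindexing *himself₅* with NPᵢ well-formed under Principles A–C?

*himself* is an anaphor, so Principle A applies: it must be bound in its binding domain.
Binding domain of *himself₅*: the embedded TP, whose subject is Anton₃.
*Jonas₁* c-commands the anaphor but is outside its binding domain → cannot satisfy Principle A.
*Diego₂* c-commands the anaphor but is outside its binding domain → cannot satisfy Principle A.
*Anton₃* c-commands the anaphor within its binding domain → licit binder.
*Hamid₄* does not c-command the anaphor → cannot bind it.

{3}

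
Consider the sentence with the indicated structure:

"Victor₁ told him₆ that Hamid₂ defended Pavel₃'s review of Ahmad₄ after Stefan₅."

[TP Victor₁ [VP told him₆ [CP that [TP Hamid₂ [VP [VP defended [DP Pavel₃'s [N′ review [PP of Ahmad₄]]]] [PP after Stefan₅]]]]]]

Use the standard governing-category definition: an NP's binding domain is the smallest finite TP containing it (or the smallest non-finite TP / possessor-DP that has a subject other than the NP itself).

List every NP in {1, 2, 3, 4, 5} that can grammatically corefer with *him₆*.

*him* is a pronoun, so Principle B applies: it must be free in its binding domain.
Binding domain of *him₆*: the matrix TP, whose subject is Victor₁.
*Victor₁* c-commands the pronoun within its binding domain → coindexation would violate Principle B.
*Hamid₂*: the pronoun c-commands this R-expression → coindexation would violate Principle C on *Hamid₂*.
*Pavel₃*: the pronoun c-commands this R-expression → coindexation would violate Principle C on *Pavel₃*.
*Ahmad₄*: the pronoun c-commands this R-expression → coindexation would violate Principle C on *Ahmad₄*.
*Stefan₅*: the pronoun c-commands this R-expression → coindexation would violate Principle C on *Stefan₅*.

none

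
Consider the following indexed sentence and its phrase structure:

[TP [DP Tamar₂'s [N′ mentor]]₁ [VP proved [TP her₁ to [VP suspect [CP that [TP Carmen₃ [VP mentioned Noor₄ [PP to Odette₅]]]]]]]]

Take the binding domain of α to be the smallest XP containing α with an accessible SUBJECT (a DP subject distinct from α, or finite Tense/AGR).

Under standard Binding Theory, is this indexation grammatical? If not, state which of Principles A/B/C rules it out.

The two coindexed NPs are *[Tamar₂'s mentor]₁* and *her₁*.
*her₁* is a pronoun. Its binding domain is the matrix TP, whose subject is [Tamar₂'s mentor]₁.
*[Tamar₂'s mentor]₁* c-commands it within that domain and carries the same index.
The pronoun is locally bound → Principle B violation.

Principle B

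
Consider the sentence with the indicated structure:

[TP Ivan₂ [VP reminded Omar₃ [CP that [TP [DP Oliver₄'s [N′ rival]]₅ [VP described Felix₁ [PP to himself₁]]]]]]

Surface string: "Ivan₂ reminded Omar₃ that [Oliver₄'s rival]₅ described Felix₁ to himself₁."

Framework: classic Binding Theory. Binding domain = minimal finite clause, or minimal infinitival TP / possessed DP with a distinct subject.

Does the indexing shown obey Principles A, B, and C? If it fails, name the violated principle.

The two coindexed NPs are *Felix₁* and *himself₁*.
*himself₁* is an anaphor; its binding domain is the embedded TP, whose subject is [Oliver₄'s rival]₅. *Felix₁* c-commands it within that domain and shares its index, so Principle A is satisfied.
*Felix₁* is an R-expression; *himself₁* does not c-command it, and no other NP shares its index, so Principle C is satisfied.
All principles are respected.

grammatical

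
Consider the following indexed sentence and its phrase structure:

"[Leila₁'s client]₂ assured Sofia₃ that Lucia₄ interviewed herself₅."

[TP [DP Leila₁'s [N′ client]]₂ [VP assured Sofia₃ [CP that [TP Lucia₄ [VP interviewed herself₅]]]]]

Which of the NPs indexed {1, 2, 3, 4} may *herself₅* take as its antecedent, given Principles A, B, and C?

{4}

*herself* is an anaphor, so Principle A applies: it must be bound in its binding domain.
Binding domain of *herself₅*: the embedded TP, whose subject is Lucia₄.
*Leila₁* does not c-command the anaphor → cannot bind it.
*[Leila₁'s client]₂* c-commands the anaphor but is outside its binding domain → cannot satisfy Principle A.
*Sofia₃* c-commands the anaphor but is outside its binding domain → cannot satisfy Principle A.
*Lucia₄* c-commands the anaphor within its binding domain → licit binder.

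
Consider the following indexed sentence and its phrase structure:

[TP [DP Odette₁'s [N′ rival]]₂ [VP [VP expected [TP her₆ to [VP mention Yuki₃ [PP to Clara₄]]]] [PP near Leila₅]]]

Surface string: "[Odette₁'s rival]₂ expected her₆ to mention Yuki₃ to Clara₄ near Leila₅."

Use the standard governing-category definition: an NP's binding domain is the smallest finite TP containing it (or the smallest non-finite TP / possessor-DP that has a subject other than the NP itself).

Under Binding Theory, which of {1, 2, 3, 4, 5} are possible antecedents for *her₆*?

{1, 5}

*her* is a pronoun, so Principle B applies: it must be free in its binding domain.
Binding domain of *her₆*: the matrix TP, whose subject is [Odette₁'s rival]₂.
*Odette₁* and the pronoun do not c-command one another → neither Principle B nor Principle C is at stake; coindexation permitted.
*[Odette₁'s rival]₂* c-commands the pronoun within its binding domain → coindexation would violate Principle B.
*Yuki₃*: the pronoun c-commands this R-expression → coindexation would violate Principle C on *Yuki₃*.
*Clara₄*: the pronoun c-commands this R-expression → coindexation would violate Principle C on *Clara₄*.
*Leila₅* and the pronoun do not c-command one another → neither Principle B nor Principle C is at stake; coindexation permitted.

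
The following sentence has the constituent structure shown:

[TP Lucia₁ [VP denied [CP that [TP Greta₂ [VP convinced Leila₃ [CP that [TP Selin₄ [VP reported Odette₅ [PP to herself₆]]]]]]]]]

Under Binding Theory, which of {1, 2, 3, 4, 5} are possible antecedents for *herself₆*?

*herself* is an anaphor, so Principle A applies: it must be bound in its binding domain.
Binding domain of *herself₆*: the embedded TP, whose subject is Selin₄.
*Lucia₁* c-commands the anaphor but is outside its binding domain → cannot satisfy Principle A.
*Greta₂* c-commands the anaphor but is outside its binding domain → cannot satisfy Principle A.
*Leila₃* c-commands the anaphor but is outside its binding domain → cannot satisfy Principle A.
*Selin₄* c-commands the anaphor within its binding domain → licit binder.
*Odette₅* c-commands the anaphor within its binding domain → licit binder.

{4, 5}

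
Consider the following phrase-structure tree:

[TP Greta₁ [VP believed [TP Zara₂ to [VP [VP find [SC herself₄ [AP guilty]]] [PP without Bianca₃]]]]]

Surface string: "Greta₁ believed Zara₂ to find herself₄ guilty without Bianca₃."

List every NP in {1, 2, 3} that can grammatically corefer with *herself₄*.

{2}

*herself* is an anaphor, so Principle A applies: it must be bound in its binding domain.
Binding domain of *herself₄*: the embedded TP, whose subject is Zara₂.
*Greta₁* c-commands the anaphor but is outside its binding domain → cannot satisfy Principle A.
*Zara₂* c-commands the anaphor within its binding domain → licit binder.
*Bianca₃* does not c-command the anaphor → cannot bind it.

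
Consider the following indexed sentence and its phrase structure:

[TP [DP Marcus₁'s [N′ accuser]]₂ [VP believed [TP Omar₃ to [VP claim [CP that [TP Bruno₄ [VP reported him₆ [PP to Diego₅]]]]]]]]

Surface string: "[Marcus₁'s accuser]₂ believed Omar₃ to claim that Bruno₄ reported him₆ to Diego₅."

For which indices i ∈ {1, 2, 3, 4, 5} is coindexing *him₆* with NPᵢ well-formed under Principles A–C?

{1, 2, 3}

*him* is a pronoun, so Principle B applies: it must be free in its binding domain.
Binding domain of *him₆*: the embedded TP, whose subject is Bruno₄.
*Marcus₁* and the pronoun do not c-command one another → neither Principle B nor Principle C is at stake; coindexation permitted.
*[Marcus₁'s accuser]₂* c-commands the pronoun but from outside its binding domain, and is not c-commanded by it → coindexation permitted.
*Omar₃* c-commands the pronoun but from outside its binding domain, and is not c-commanded by it → coindexation permitted.
*Bruno₄* c-commands the pronoun within its binding domain → coindexation would violate Principle B.
*Diego₅*: the pronoun c-commands this R-expression → coindexation would violate Principle C on *Diego₅*.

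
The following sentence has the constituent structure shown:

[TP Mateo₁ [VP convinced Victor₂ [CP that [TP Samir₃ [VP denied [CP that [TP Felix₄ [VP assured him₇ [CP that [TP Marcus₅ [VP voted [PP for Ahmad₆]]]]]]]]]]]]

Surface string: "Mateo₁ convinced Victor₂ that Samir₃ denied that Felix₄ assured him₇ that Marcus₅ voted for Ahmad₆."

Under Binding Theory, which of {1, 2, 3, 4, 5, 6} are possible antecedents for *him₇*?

*him* is a pronoun, so Principle B applies: it must be free in its binding domain.
Binding domain of *him₇*: the embedded TP, whose subject is Felix₄.
*Mateo₁* c-commands the pronoun but from outside its binding domain, and is not c-commanded by it → coindexation permitted.
*Victor₂* c-commands the pronoun but from outside its binding domain, and is not c-commanded by it → coindexation permitted.
*Samir₃* c-commands the pronoun but from outside its binding domain, and is not c-commanded by it → coindexation permitted.
*Felix₄* c-commands the pronoun within its binding domain → coindexation would violate Principle B.
*Marcus₅*: the pronoun c-commands this R-expression → coindexation would violate Principle C on *Marcus₅*.
*Ahmad₆*: the pronoun c-commands this R-expression → coindexation would violate Principle C on *Ahmad₆*.

{1, 2, 3}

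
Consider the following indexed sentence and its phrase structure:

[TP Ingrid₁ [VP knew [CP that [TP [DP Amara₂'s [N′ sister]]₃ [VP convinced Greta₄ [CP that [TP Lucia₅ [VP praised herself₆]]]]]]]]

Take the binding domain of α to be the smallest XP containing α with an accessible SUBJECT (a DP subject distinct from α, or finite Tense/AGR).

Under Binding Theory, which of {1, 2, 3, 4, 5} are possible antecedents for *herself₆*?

*herself* is an anaphor, so Principle A applies: it must be bound in its binding domain.
Binding domain of *herself₆*: the embedded TP, whose subject is Lucia₅.
*Ingrid₁* c-commands the anaphor but is outside its binding domain → cannot satisfy Principle A.
*Amara₂* does not c-command the anaphor → cannot bind it.
*[Amara₂'s sister]₃* c-commands the anaphor but is outside its binding domain → cannot satisfy Principle A.
*Greta₄* c-commands the anaphor but is outside its binding domain → cannot satisfy Principle A.
*Lucia₅* c-commands the anaphor within its binding domain → licit binder.

{5}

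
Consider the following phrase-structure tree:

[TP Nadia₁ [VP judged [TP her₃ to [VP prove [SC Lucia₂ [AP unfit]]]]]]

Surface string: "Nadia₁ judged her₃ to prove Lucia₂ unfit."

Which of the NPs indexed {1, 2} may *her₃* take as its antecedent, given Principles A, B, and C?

*her* is a pronoun, so Principle B applies: it must be free in its binding domain.
Binding domain of *her₃*: the matrix TP, whose subject is Nadia₁.
*Nadia₁* c-commands the pronoun within its binding domain → coindexation would violate Principle B.
*Lucia₂*: the pronoun c-commands this R-expression → coindexation would violate Principle C on *Lucia₂*.

none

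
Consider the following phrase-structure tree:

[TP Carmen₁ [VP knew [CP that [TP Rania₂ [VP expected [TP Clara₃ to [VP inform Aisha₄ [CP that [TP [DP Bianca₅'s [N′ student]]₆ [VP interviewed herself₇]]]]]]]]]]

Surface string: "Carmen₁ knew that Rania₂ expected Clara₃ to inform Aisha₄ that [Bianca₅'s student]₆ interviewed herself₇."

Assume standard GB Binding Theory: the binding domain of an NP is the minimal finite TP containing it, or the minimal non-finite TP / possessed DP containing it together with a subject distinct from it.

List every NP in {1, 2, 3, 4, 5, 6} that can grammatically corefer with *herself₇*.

*herself* is an anaphor, so Principle A applies: it must be bound in its binding domain.
Binding domain of *herself₇*: the embedded TP, whose subject is [Bianca₅'s student]₆.
*Carmen₁* c-commands the anaphor but is outside its binding domain → cannot satisfy Principle A.
*Rania₂* c-commands the anaphor but is outside its binding domain → cannot satisfy Principle A.
*Clara₃* c-commands the anaphor but is outside its binding domain → cannot satisfy Principle A.
*Aisha₄* c-commands the anaphor but is outside its binding domain → cannot satisfy Principle A.
*Bianca₅* does not c-command the anaphor → cannot bind it.
*[Bianca₅'s student]₆* c-commands the anaphor within its binding domain → licit binder.

{6}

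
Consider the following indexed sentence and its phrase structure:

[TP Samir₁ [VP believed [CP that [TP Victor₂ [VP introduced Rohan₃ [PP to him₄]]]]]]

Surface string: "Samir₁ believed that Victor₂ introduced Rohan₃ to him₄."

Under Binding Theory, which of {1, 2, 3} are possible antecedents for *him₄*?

*him* is a pronoun, so Principle B applies: it must be free in its binding domain.
Binding domain of *him₄*: the embedded TP, whose subject is Victor₂.
*Samir₁* c-commands the pronoun but from outside its binding domain, and is not c-commanded by it → coindexation permitted.
*Victor₂* c-commands the pronoun within its binding domain → coindexation would violate Principle B.
*Rohan₃* c-commands the pronoun within its binding domain → coindexation would violate Principle B.

{1}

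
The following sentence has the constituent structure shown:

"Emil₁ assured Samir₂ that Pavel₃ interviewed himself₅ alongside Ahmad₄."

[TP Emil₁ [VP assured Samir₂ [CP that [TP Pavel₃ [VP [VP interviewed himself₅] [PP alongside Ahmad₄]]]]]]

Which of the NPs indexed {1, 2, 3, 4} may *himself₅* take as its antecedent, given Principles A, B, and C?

*himself* is an anaphor, so Principle A applies: it must be bound in its binding domain.
Binding domain of *himself₅*: the embedded TP, whose subject is Pavel₃.
*Emil₁* c-commands the anaphor but is outside its binding domain → cannot satisfy Principle A.
*Samir₂* c-commands the anaphor but is outside its binding domain → cannot satisfy Principle A.
*Pavel₃* c-commands the anaphor within its binding domain → licit binder.
*Ahmad₄* does not c-command the anaphor → cannot bind it.

{3}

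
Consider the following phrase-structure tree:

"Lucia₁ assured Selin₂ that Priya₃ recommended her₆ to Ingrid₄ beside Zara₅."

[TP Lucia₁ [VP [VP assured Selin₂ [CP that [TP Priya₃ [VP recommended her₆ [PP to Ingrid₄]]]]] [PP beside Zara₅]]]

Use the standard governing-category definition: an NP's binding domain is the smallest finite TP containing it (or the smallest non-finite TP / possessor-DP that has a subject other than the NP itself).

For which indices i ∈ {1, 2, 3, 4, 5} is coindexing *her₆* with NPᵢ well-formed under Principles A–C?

{1, 2, 5}

*her* is a pronoun, so Principle B applies: it must be free in its binding domain.
Binding domain of *her₆*: the embedded TP, whose subject is Priya₃.
*Lucia₁* c-commands the pronoun but from outside its binding domain, and is not c-commanded by it → coindexation permitted.
*Selin₂* c-commands the pronoun but from outside its binding domain, and is not c-commanded by it → coindexation permitted.
*Priya₃* c-commands the pronoun within its binding domain → coindexation would violate Principle B.
*Ingrid₄*: the pronoun c-commands this R-expression → coindexation would violate Principle C on *Ingrid₄*.
*Zara₅* and the pronoun do not c-command one another → neither Principle B nor Principle C is at stake; coindexation permitted.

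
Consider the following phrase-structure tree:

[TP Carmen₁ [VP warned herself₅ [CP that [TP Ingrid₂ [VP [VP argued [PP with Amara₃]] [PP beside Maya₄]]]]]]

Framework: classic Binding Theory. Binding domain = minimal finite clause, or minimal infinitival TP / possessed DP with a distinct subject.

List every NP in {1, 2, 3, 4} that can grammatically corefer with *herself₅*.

{1}

*herself* is an anaphor, so Principle A applies: it must be bound in its binding domain.
Binding domain of *herself₅*: the matrix TP, whose subject is Carmen₁.
*Carmen₁* c-commands the anaphor within its binding domain → licit binder.
*Ingrid₂* does not c-command the anaphor → cannot bind it.
*Amara₃* does not c-command the anaphor → cannot bind it.
*Maya₄* does not c-command the anaphor → cannot bind it.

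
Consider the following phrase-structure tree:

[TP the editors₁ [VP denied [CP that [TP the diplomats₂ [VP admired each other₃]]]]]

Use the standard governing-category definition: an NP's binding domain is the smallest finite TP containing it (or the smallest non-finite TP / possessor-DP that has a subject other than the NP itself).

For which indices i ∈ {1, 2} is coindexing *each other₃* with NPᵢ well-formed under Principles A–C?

{2}

*each other* is an anaphor, so Principle A applies: it must be bound in its binding domain.
Binding domain of *each other₃*: the embedded TP, whose subject is the diplomats₂.
*the editors₁* c-commands the anaphor but is outside its binding domain → cannot satisfy Principle A.
*the diplomats₂* c-commands the anaphor within its binding domain → licit binder.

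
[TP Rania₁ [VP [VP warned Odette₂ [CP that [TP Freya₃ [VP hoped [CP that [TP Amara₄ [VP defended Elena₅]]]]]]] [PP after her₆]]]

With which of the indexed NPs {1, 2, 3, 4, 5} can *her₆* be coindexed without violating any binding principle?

*her* is a pronoun, so Principle B applies: it must be free in its binding domain.
Binding domain of *her₆*: the matrix TP, whose subject is Rania₁.
*Rania₁* c-commands the pronoun within its binding domain → coindexation would violate Principle B.
*Odette₂* and the pronoun do not c-command one another → neither Principle B nor Principle C is at stake; coindexation permitted.
*Freya₃* and the pronoun do not c-command one another → neither Principle B nor Principle C is at stake; coindexation permitted.
*Amara₄* and the pronoun do not c-command one another → neither Principle B nor Principle C is at stake; coindexation permitted.
*Elena₅* and the pronoun do not c-command one another → neither Principle B nor Principle C is at stake; coindexation permitted.

{2, 3, 4, 5}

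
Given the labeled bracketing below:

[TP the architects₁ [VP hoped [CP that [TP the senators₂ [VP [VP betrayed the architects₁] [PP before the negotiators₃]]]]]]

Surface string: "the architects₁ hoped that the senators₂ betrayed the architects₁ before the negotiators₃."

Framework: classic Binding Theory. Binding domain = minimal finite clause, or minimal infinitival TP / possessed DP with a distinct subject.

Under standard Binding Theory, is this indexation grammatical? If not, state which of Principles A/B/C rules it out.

The two coindexed NPs are *the architects₁* (the lower occurrence) and *the architects₁* (the higher occurrence).
*the architects₁* (the lower occurrence) is an R-expression. Principle C requires it to be free everywhere.
*the architects₁* (the higher occurrence) c-commands it and carries the same index.
The R-expression is bound → Principle C violation.

Principle C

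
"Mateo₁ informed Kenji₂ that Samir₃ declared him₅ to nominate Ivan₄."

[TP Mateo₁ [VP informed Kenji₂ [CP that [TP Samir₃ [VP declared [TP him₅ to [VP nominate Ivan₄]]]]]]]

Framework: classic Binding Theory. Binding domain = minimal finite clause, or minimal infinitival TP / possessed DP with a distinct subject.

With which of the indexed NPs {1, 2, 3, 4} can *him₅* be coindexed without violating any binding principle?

*him* is a pronoun, so Principle B applies: it must be free in its binding domain.
Binding domain of *him₅*: the embedded TP, whose subject is Samir₃.
*Mateo₁* c-commands the pronoun but from outside its binding domain, and is not c-commanded by it → coindexation permitted.
*Kenji₂* c-commands the pronoun but from outside its binding domain, and is not c-commanded by it → coindexation permitted.
*Samir₃* c-commands the pronoun within its binding domain → coindexation would violate Principle B.
*Ivan₄*: the pronoun c-commands this R-expression → coindexation would violate Principle C on *Ivan₄*.

{1, 2}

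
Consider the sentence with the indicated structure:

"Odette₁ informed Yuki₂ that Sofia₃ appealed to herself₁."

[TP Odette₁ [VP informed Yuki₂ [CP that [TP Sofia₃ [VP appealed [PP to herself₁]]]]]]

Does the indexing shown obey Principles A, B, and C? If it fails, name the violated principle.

Principle A

The two coindexed NPs are *Odette₁* and *herself₁*.
*herself₁* is an anaphor. Principle A requires it to be bound within its binding domain — the embedded TP, whose subject is Sofia₃.
Within that domain it is c-commanded by *Sofia₃*, which does not share its index.
*Odette₁* does c-command the anaphor, but from outside its binding domain.
The anaphor is unbound in its domain → Principle A violation.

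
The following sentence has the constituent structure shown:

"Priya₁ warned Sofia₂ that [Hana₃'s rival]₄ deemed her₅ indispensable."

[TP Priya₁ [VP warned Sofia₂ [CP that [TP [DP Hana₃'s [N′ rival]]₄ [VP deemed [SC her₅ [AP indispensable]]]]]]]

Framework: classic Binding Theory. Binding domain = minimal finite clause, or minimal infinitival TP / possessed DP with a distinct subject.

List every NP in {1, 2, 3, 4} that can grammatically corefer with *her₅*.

{1, 2, 3}

*her* is a pronoun, so Principle B applies: it must be free in its binding domain.
Binding domain of *her₅*: the embedded TP, whose subject is [Hana₃'s rival]₄.
*Priya₁* c-commands the pronoun but from outside its binding domain, and is not c-commanded by it → coindexation permitted.
*Sofia₂* c-commands the pronoun but from outside its binding domain, and is not c-commanded by it → coindexation permitted.
*Hana₃* and the pronoun do not c-command one another → neither Principle B nor Principle C is at stake; coindexation permitted.
*[Hana₃'s rival]₄* c-commands the pronoun within its binding domain → coindexation would violate Principle B.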